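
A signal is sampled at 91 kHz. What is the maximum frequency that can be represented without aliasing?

The maximum frequency that can be represented without aliasing
is the Nyquist frequency: f_max = f_s / 2 = 91 kHz / 2 = 91/2 kHz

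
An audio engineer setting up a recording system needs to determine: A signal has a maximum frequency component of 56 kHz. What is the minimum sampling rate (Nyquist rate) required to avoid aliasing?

By the Nyquist-Shannon sampling theorem,
the minimum sampling rate (Nyquist rate) must be at least 2 * f_max.
Nyquist rate = 2 * 56 kHz = 112 kHz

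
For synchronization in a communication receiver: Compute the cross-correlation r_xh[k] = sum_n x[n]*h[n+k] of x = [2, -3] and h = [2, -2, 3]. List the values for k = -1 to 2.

Both sequences indexed from 0 and zero outside their support.
Lags with overlap: k = -1 to 2.
  r_xh[-1] = x[1]*h[0] = -6
  r_xh[0] = x[0]*h[0] + x[1]*h[1] = 10
  r_xh[1] = x[0]*h[1] + x[1]*h[2] = -13
  r_xh[2] = x[0]*h[2] = 6
r_xh = [-6, 10, -13, 6] (for k = -1, ..., 2)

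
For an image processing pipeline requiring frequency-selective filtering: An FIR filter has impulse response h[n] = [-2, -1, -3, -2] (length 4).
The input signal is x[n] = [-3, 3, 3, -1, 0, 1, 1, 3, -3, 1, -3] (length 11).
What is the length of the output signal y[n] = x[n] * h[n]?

For linear convolution, the output length is:
len(y) = len(x) + len(h) - 1 = 11 + 4 - 1 = 14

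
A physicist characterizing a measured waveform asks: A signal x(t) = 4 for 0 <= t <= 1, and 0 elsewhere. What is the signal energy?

Energy = integral of |x(t)|^2 dt over the signal duration
= 4^2 * 1 = 16 * 1 = 16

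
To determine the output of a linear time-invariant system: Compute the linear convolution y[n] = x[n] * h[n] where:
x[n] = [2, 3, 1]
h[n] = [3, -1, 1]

y[n] = sum_k x[k]*h[n-k]. Output length = len(x) + len(h) - 1 = 3 + 3 - 1 = 5.
y[0] = 2*3 = 6
y[1] = 3*3 + 2*-1 = 7
y[2] = 1*3 + 3*-1 + 2*1 = 2
y[3] = 1*-1 + 3*1 = 2
y[4] = 1*1 = 1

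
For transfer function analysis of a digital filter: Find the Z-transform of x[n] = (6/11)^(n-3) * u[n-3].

Time-shifting property: if X(z) = Z{x[n]}, then Z{x[n-d]} = z^(-d) * X(z)
X(z) = z/(z - 6/11) for x[n] = (6/11)^n * u[n]
Z{x[n-3]} = z^(-3) * z/(z - 6/11) = z^(-2)/(z - 6/11)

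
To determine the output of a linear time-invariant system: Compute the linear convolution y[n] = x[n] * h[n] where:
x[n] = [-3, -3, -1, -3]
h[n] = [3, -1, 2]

y[n] = sum_k x[k]*h[n-k]. Output length = len(x) + len(h) - 1 = 4 + 3 - 1 = 6.
y[0] = -3*3 = -9
y[1] = -3*3 + -3*-1 = -6
y[2] = -1*3 + -3*-1 + -3*2 = -6
y[3] = -3*3 + -1*-1 + -3*2 = -14
y[4] = -3*-1 + -1*2 = 1
y[5] = -3*2 = -6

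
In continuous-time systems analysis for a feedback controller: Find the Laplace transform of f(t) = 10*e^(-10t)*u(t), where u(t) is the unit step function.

Standard Laplace transform pair:
e^(-at)*u(t) <-> 1/(s+a)
With a = 10: L{10*e^(-10t)*u(t)} = 10/(s+10), ROC: Re(s) > -10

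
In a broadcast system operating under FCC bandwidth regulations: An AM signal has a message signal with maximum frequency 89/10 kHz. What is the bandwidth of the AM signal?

In AM (double-sideband), the bandwidth is twice the message frequency.
BW = 2 * f_m = 2 * 89/10 kHz = 89/5 kHz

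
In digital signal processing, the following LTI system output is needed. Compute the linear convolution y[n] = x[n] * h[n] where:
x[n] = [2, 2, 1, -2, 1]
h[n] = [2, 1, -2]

y[n] = sum_k x[k]*h[n-k]. Output length = len(x) + len(h) - 1 = 5 + 3 - 1 = 7.
y[0] = 2*2 = 4
y[1] = 2*2 + 2*1 = 6
y[2] = 1*2 + 2*1 + 2*-2 = 0
y[3] = -2*2 + 1*1 + 2*-2 = -7
y[4] = 1*2 + -2*1 + 1*-2 = -2
y[5] = 1*1 + -2*-2 = 5
y[6] = 1*-2 = -2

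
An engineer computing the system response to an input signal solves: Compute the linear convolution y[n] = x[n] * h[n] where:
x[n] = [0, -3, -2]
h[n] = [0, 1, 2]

y[n] = sum_k x[k]*h[n-k]. Output length = len(x) + len(h) - 1 = 3 + 3 - 1 = 5.
y[0] = 0*0 = 0
y[1] = -3*0 + 0*1 = 0
y[2] = -2*0 + -3*1 + 0*2 = -3
y[3] = -2*1 + -3*2 = -8
y[4] = -2*2 = -4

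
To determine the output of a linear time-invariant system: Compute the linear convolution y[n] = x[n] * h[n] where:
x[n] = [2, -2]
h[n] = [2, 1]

y[n] = sum_k x[k]*h[n-k]. Output length = len(x) + len(h) - 1 = 2 + 2 - 1 = 3.
y[0] = 2*2 = 4
y[1] = -2*2 + 2*1 = -2
y[2] = -2*1 = -2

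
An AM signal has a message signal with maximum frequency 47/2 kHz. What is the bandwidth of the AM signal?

In AM (double-sideband), the bandwidth is twice the message frequency.
BW = 2 * f_m = 2 * 47/2 kHz = 47 kHz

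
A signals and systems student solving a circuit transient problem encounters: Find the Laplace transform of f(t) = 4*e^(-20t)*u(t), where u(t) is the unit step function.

Standard Laplace transform pair:
e^(-at)*u(t) <-> 1/(s+a)
With a = 20: L{4*e^(-20t)*u(t)} = 4/(s+20), ROC: Re(s) > -20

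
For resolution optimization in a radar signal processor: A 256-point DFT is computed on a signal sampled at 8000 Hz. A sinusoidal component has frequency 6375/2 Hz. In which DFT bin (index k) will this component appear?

DFT frequency resolution = f_s/N = 8000/256 = 125/4 Hz
Bin index k = f_signal / resolution = 6375/2 / 125/4 = 102
The signal frequency 6375/2 Hz falls in DFT bin k = 102.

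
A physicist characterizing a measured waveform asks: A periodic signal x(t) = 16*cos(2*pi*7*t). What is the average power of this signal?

Average power of A*cos(wt) is A^2/2.
P = 16^2 / 2 = 256/2 = 128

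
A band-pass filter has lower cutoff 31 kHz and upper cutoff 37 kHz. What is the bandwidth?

Bandwidth = f_high - f_low
= 37 kHz - 31 kHz = 6 kHz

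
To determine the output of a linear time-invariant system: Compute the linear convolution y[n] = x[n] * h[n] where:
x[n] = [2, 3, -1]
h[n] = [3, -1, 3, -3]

y[n] = sum_k x[k]*h[n-k]. Output length = len(x) + len(h) - 1 = 3 + 4 - 1 = 6.
y[0] = 2*3 = 6
y[1] = 3*3 + 2*-1 = 7
y[2] = -1*3 + 3*-1 + 2*3 = 0
y[3] = -1*-1 + 3*3 + 2*-3 = 4
y[4] = -1*3 + 3*-3 = -12
y[5] = -1*-3 = 3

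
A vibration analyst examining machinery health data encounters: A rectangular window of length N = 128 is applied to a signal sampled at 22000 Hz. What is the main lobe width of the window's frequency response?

For a rectangular window of length N,
the main lobe width in frequency is 2*f_s/N.
= 2*22000/128 = 1375/4 Hz
This determines the minimum frequency separation for resolving two sinusoids.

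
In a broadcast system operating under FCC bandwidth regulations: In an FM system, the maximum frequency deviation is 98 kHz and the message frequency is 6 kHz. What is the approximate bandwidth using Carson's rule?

Carson's rule: BW = 2*(delta_f + f_m)
= 2*(98 + 6) kHz = 208 kHz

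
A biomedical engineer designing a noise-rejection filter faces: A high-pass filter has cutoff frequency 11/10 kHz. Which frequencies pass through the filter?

A high-pass filter passes all frequencies above the cutoff frequency 11/10 kHz and attenuates lower frequencies.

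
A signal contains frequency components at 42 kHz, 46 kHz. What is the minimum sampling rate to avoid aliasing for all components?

The highest frequency component is f_max = 46 kHz.
Nyquist rate = 2 * f_max = 2 * 46 kHz = 92 kHz.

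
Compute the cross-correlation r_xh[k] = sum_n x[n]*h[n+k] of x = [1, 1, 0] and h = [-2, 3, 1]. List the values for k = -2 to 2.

Both sequences indexed from 0 and zero outside their support.
Lags with overlap: k = -2 to 2.
  r_xh[-2] = x[2]*h[0] = 0
  r_xh[-1] = x[1]*h[0] + x[2]*h[1] = -2
  r_xh[0] = x[0]*h[0] + x[1]*h[1] + x[2]*h[2] = 1
  r_xh[1] = x[0]*h[1] + x[1]*h[2] = 4
  r_xh[2] = x[0]*h[2] = 1
r_xh = [0, -2, 1, 4, 1] (for k = -2, ..., 2)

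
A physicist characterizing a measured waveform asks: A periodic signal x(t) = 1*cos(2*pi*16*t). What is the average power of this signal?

Average power of A*cos(wt) is A^2/2.
P = 1^2 / 2 = 1/2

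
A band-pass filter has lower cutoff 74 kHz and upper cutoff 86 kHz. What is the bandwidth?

Bandwidth = f_high - f_low
= 86 kHz - 74 kHz = 12 kHz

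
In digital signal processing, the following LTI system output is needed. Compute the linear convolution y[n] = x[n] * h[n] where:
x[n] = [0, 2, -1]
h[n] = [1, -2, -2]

y[n] = sum_k x[k]*h[n-k]. Output length = len(x) + len(h) - 1 = 3 + 3 - 1 = 5.
y[0] = 0*1 = 0
y[1] = 2*1 + 0*-2 = 2
y[2] = -1*1 + 2*-2 + 0*-2 = -5
y[3] = -1*-2 + 2*-2 = -2
y[4] = -1*-2 = 2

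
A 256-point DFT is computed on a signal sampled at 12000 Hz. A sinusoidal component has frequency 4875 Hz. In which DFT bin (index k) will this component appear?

DFT frequency resolution = f_s/N = 12000/256 = 375/8 Hz
Bin index k = f_signal / resolution = 4875 / 375/8 = 104
The signal frequency 4875 Hz falls in DFT bin k = 104.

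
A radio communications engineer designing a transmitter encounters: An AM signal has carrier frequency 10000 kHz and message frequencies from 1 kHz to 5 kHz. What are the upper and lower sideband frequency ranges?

Upper sideband (USB) = fc + [fm_low, fm_high] = 10000 + [1, 5] = [10001, 10005] kHz
Lower sideband (LSB) = fc - [fm_high, fm_low] = 10000 - [5, 1] = [9995, 9999] kHz
Total occupied spectrum: 9995 kHz to 10005 kHz (plus carrier at 10000 kHz)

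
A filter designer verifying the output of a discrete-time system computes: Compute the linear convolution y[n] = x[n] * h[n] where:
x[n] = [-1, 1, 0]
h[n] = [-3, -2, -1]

y[n] = sum_k x[k]*h[n-k]. Output length = len(x) + len(h) - 1 = 3 + 3 - 1 = 5.
y[0] = -1*-3 = 3
y[1] = 1*-3 + -1*-2 = -1
y[2] = 0*-3 + 1*-2 + -1*-1 = -1
y[3] = 0*-2 + 1*-1 = -1
y[4] = 0*-1 = 0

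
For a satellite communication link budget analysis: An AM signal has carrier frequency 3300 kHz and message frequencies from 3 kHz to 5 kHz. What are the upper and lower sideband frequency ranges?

Upper sideband (USB) = fc + [fm_low, fm_high] = 3300 + [3, 5] = [3303, 3305] kHz
Lower sideband (LSB) = fc - [fm_high, fm_low] = 3300 - [5, 3] = [3295, 3297] kHz
Total occupied spectrum: 3295 kHz to 3305 kHz (plus carrier at 3300 kHz)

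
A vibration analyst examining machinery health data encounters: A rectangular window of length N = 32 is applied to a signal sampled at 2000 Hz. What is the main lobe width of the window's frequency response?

For a rectangular window of length N,
the main lobe width in frequency is 2*f_s/N.
= 2*2000/32 = 125 Hz
This determines the minimum frequency separation for resolving two sinusoids.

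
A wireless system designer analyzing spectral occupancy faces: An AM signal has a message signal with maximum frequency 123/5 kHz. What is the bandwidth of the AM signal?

In AM (double-sideband), the bandwidth is twice the message frequency.
BW = 2 * f_m = 2 * 123/5 kHz = 246/5 kHz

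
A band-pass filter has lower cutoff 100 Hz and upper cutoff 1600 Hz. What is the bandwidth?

Bandwidth = f_high - f_low
= 1600 Hz - 100 Hz = 1500 Hz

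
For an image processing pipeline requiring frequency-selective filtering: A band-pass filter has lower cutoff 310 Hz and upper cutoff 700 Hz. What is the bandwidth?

Bandwidth = f_high - f_low
= 700 Hz - 310 Hz = 390 Hz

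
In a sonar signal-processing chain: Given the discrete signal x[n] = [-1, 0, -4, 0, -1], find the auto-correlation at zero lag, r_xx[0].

The auto-correlation at zero lag r_xx[0] equals the signal energy.
r_xx[0] = sum of x[n]^2 = (-1)^2 + 0^2 + (-4)^2 + 0^2 + (-1)^2
= 1 + 0 + 16 + 0 + 1 = 18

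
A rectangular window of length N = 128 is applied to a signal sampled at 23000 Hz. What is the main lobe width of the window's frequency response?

For a rectangular window of length N,
the main lobe width in frequency is 2*f_s/N.
= 2*23000/128 = 2875/8 Hz
This determines the minimum frequency separation for resolving two sinusoids.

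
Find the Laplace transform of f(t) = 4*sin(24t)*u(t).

Standard pair: sin(wt)*u(t) <-> w/(s^2+w^2)
With w = 24: L{4*sin(24t)*u(t)} = 96/(s^2+576)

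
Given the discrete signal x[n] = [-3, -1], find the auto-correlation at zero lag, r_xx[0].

The auto-correlation at zero lag r_xx[0] equals the signal energy.
r_xx[0] = sum of x[n]^2 = (-3)^2 + (-1)^2
= 9 + 1 = 10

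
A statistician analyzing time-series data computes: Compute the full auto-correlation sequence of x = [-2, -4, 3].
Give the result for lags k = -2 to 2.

r_xx[k] = sum_m x[m]*x[m+k], indexed from 0, for k = -2 to 2:
  r_xx[-2] = x[2]*x[0] = -6
  r_xx[-1] = x[1]*x[0] + x[2]*x[1] = -4
  r_xx[0] = x[0]*x[0] + x[1]*x[1] + x[2]*x[2] = 29
  r_xx[1] = x[0]*x[1] + x[1]*x[2] = -4
  r_xx[2] = x[0]*x[2] = -6
r_xx = [-6, -4, 29, -4, -6]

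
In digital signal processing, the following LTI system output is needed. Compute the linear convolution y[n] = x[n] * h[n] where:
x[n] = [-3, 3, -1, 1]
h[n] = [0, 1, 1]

y[n] = sum_k x[k]*h[n-k]. Output length = len(x) + len(h) - 1 = 4 + 3 - 1 = 6.
y[0] = -3*0 = 0
y[1] = 3*0 + -3*1 = -3
y[2] = -1*0 + 3*1 + -3*1 = 0
y[3] = 1*0 + -1*1 + 3*1 = 2
y[4] = 1*1 + -1*1 = 0
y[5] = 1*1 = 1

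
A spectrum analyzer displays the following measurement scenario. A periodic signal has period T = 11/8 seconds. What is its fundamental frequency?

The fundamental frequency is the reciprocal of the period.
f = 1/T = 1/(11/8) = 8/11 Hz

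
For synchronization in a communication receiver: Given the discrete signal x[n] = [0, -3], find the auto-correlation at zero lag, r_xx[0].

The auto-correlation at zero lag r_xx[0] equals the signal energy.
r_xx[0] = sum of x[n]^2 = 0^2 + (-3)^2
= 0 + 9 = 9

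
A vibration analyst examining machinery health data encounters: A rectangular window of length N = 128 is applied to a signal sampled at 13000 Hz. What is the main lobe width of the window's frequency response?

For a rectangular window of length N,
the main lobe width in frequency is 2*f_s/N.
= 2*13000/128 = 1625/8 Hz
This determines the minimum frequency separation for resolving two sinusoids.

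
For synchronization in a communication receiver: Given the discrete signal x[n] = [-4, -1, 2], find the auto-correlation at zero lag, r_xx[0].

The auto-correlation at zero lag r_xx[0] equals the signal energy.
r_xx[0] = sum of x[n]^2 = (-4)^2 + (-1)^2 + 2^2
= 16 + 1 + 4 = 21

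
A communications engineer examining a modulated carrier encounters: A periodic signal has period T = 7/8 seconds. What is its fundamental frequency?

The fundamental frequency is the reciprocal of the period.
f = 1/T = 1/(7/8) = 8/7 Hz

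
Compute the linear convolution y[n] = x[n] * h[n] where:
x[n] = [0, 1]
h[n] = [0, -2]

y[n] = sum_k x[k]*h[n-k]. Output length = len(x) + len(h) - 1 = 2 + 2 - 1 = 3.
y[0] = 0*0 = 0
y[1] = 1*0 + 0*-2 = 0
y[2] = 1*-2 = -2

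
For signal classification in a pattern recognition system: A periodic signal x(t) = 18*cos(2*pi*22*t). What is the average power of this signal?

Average power of A*cos(wt) is A^2/2.
P = 18^2 / 2 = 324/2 = 162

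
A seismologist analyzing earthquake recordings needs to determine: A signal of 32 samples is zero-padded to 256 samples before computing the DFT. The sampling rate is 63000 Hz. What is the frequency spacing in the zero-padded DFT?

Original DFT: N = 32, resolution = f_s/N = 63000/32 = 7875/4 Hz
Zero-padded DFT: N = 256, resolution = f_s/N = 63000/256 = 7875/32 Hz
Zero-padding interpolates the spectrum (finer frequency grid)
but does NOT improve the true spectral resolution (ability to resolve close frequencies).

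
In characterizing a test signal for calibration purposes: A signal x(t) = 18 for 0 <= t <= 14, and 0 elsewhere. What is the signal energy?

Energy = integral of |x(t)|^2 dt over the signal duration
= 18^2 * 14 = 324 * 14 = 4536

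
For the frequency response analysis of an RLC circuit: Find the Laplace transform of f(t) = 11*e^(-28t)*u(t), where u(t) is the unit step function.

Standard Laplace transform pair:
e^(-at)*u(t) <-> 1/(s+a)
With a = 28: L{11*e^(-28t)*u(t)} = 11/(s+28), ROC: Re(s) > -28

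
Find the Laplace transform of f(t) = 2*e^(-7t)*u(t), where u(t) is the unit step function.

Standard Laplace transform pair:
e^(-at)*u(t) <-> 1/(s+a)
With a = 7: L{2*e^(-7t)*u(t)} = 2/(s+7), ROC: Re(s) > -7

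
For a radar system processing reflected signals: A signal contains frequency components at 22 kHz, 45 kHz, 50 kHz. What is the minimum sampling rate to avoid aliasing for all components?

The highest frequency component is f_max = 50 kHz.
Nyquist rate = 2 * f_max = 2 * 50 kHz = 100 kHz.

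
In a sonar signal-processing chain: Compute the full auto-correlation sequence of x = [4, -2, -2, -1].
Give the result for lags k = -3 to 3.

r_xx[k] = sum_m x[m]*x[m+k], indexed from 0, for k = -3 to 3:
  r_xx[-3] = x[3]*x[0] = -4
  r_xx[-2] = x[2]*x[0] + x[3]*x[1] = -6
  r_xx[-1] = x[1]*x[0] + x[2]*x[1] + x[3]*x[2] = -2
  r_xx[0] = x[0]*x[0] + x[1]*x[1] + x[2]*x[2] + x[3]*x[3] = 25
  r_xx[1] = x[0]*x[1] + x[1]*x[2] + x[2]*x[3] = -2
  r_xx[2] = x[0]*x[2] + x[1]*x[3] = -6
  r_xx[3] = x[0]*x[3] = -4
r_xx = [-4, -6, -2, 25, -2, -6, -4]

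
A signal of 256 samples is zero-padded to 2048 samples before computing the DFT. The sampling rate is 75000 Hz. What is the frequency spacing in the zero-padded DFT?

Original DFT: N = 256, resolution = f_s/N = 75000/256 = 9375/32 Hz
Zero-padded DFT: N = 2048, resolution = f_s/N = 75000/2048 = 9375/256 Hz
Zero-padding interpolates the spectrum (finer frequency grid)
but does NOT improve the true spectral resolution (ability to resolve close frequencies).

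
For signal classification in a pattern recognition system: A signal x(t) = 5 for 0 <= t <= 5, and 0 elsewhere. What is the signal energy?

Energy = integral of |x(t)|^2 dt over the signal duration
= 5^2 * 5 = 25 * 5 = 125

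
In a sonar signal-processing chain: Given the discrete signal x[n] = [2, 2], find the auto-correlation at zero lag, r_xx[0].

The auto-correlation at zero lag r_xx[0] equals the signal energy.
r_xx[0] = sum of x[n]^2 = 2^2 + 2^2
= 4 + 4 = 8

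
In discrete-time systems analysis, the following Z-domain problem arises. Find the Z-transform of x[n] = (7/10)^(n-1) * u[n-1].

Time-shifting property: if X(z) = Z{x[n]}, then Z{x[n-d]} = z^(-d) * X(z)
X(z) = z/(z - 7/10) for x[n] = (7/10)^n * u[n]
Z{x[n-1]} = z^(-1) * z/(z - 7/10) = 1/(z - 7/10)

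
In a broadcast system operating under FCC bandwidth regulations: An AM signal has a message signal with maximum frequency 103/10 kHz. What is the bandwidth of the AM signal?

In AM (double-sideband), the bandwidth is twice the message frequency.
BW = 2 * f_m = 2 * 103/10 kHz = 103/5 kHz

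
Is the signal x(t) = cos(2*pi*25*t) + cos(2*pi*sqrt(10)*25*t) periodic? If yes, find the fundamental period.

f1 = 25 Hz, f2 = 25*sqrt(10) Hz
Ratio f2/f1 = sqrt(10), which is irrational.
Since the frequency ratio is irrational, no common period exists.
The signal is not periodic.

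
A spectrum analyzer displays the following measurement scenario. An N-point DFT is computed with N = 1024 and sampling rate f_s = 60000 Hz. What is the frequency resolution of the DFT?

DFT frequency resolution = f_s / N
= 60000 / 1024 = 1875/32 Hz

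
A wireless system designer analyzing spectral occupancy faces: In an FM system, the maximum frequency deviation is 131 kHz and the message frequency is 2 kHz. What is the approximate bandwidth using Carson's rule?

Carson's rule: BW = 2*(delta_f + f_m)
= 2*(131 + 2) kHz = 266 kHz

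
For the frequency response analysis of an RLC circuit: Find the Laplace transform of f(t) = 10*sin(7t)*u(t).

Standard pair: sin(wt)*u(t) <-> w/(s^2+w^2)
With w = 7: L{10*sin(7t)*u(t)} = 70/(s^2+49)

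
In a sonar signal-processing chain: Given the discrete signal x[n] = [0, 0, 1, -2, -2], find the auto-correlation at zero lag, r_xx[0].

The auto-correlation at zero lag r_xx[0] equals the signal energy.
r_xx[0] = sum of x[n]^2 = 0^2 + 0^2 + 1^2 + (-2)^2 + (-2)^2
= 0 + 0 + 1 + 4 + 4 = 9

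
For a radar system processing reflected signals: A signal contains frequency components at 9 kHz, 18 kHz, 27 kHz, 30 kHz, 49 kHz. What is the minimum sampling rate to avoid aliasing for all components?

The highest frequency component is f_max = 49 kHz.
Nyquist rate = 2 * f_max = 2 * 49 kHz = 98 kHz.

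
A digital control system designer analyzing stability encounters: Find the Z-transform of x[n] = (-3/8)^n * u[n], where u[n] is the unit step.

The Z-transform of a^n * u[n] is z/(z-a) for |z| > |a|.
Here a = -3/8, so X(z) = z/(z - (-3/8)) = 8z/(8z + 3)
ROC: |z| > 3/8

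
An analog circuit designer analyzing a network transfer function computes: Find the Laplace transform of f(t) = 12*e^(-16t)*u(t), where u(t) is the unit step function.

Standard Laplace transform pair:
e^(-at)*u(t) <-> 1/(s+a)
With a = 16: L{12*e^(-16t)*u(t)} = 12/(s+16), ROC: Re(s) > -16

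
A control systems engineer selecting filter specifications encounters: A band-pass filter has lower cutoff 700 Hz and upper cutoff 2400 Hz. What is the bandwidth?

Bandwidth = f_high - f_low
= 2400 Hz - 700 Hz = 1700 Hz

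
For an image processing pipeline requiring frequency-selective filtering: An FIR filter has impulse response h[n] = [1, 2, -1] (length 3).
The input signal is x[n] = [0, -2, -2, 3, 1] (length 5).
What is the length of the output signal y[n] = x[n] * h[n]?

For linear convolution, the output length is:
len(y) = len(x) + len(h) - 1 = 5 + 3 - 1 = 7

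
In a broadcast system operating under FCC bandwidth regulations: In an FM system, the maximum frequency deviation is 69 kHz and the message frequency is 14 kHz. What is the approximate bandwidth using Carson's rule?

Carson's rule: BW = 2*(delta_f + f_m)
= 2*(69 + 14) kHz = 166 kHz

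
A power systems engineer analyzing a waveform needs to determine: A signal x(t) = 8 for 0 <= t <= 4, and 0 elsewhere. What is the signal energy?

Energy = integral of |x(t)|^2 dt over the signal duration
= 8^2 * 4 = 64 * 4 = 256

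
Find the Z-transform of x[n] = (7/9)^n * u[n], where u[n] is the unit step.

The Z-transform of a^n * u[n] is z/(z-a) for |z| > |a|.
Here a = 7/9, so X(z) = z/(z - (7/9)) = 9z/(9z - 7)
ROC: |z| > 7/9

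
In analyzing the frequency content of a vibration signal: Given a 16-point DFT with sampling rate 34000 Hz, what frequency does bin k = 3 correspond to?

The frequency of DFT bin k is: f_k = k * f_s / N
f_3 = 3 * 34000 / 16 = 6375 Hz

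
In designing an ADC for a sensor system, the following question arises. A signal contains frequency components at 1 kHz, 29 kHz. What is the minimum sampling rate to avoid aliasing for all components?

The highest frequency component is f_max = 29 kHz.
Nyquist rate = 2 * f_max = 2 * 29 kHz = 58 kHz.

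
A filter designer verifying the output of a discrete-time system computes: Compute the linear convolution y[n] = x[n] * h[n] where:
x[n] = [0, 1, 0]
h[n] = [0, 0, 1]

y[n] = sum_k x[k]*h[n-k]. Output length = len(x) + len(h) - 1 = 3 + 3 - 1 = 5.
y[0] = 0*0 = 0
y[1] = 1*0 + 0*0 = 0
y[2] = 0*0 + 1*0 + 0*1 = 0
y[3] = 0*0 + 1*1 = 1
y[4] = 0*1 = 0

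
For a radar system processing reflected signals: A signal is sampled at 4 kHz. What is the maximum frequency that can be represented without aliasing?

The maximum frequency that can be represented without aliasing
is the Nyquist frequency: f_max = f_s / 2 = 4 kHz / 2 = 2 kHz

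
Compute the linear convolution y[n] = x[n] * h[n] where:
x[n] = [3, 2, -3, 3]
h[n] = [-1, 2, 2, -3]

y[n] = sum_k x[k]*h[n-k]. Output length = len(x) + len(h) - 1 = 4 + 4 - 1 = 7.
y[0] = 3*-1 = -3
y[1] = 2*-1 + 3*2 = 4
y[2] = -3*-1 + 2*2 + 3*2 = 13
y[3] = 3*-1 + -3*2 + 2*2 + 3*-3 = -14
y[4] = 3*2 + -3*2 + 2*-3 = -6
y[5] = 3*2 + -3*-3 = 15
y[6] = 3*-3 = -9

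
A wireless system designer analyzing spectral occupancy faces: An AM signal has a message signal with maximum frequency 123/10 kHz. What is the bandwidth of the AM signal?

In AM (double-sideband), the bandwidth is twice the message frequency.
BW = 2 * f_m = 2 * 123/10 kHz = 123/5 kHz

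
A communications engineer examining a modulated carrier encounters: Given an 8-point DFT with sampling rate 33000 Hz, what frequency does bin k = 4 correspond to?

The frequency of DFT bin k is: f_k = k * f_s / N
f_4 = 4 * 33000 / 8 = 16500 Hz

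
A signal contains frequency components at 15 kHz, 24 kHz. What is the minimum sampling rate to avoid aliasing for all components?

The highest frequency component is f_max = 24 kHz.
Nyquist rate = 2 * f_max = 2 * 24 kHz = 48 kHz.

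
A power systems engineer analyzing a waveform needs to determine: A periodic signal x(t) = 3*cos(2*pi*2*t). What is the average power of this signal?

Average power of A*cos(wt) is A^2/2.
P = 3^2 / 2 = 9/2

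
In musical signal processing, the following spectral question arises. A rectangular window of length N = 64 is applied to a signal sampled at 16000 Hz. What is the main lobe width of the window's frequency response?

For a rectangular window of length N,
the main lobe width in frequency is 2*f_s/N.
= 2*16000/64 = 500 Hz
This determines the minimum frequency separation for resolving two sinusoids.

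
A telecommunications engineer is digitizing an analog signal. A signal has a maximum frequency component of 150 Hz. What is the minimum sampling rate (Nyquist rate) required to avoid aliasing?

By the Nyquist-Shannon sampling theorem,
the minimum sampling rate (Nyquist rate) must be at least 2 * f_max.
Nyquist rate = 2 * 150 Hz = 300 Hz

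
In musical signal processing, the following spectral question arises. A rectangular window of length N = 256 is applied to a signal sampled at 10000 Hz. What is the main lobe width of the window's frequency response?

For a rectangular window of length N,
the main lobe width in frequency is 2*f_s/N.
= 2*10000/256 = 625/8 Hz
This determines the minimum frequency separation for resolving two sinusoids.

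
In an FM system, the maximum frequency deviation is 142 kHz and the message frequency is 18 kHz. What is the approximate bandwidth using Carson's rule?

Carson's rule: BW = 2*(delta_f + f_m)
= 2*(142 + 18) kHz = 320 kHz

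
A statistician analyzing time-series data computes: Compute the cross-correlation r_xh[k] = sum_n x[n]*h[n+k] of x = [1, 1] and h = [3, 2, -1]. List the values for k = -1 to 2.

Both sequences indexed from 0 and zero outside their support.
Lags with overlap: k = -1 to 2.
  r_xh[-1] = x[1]*h[0] = 3
  r_xh[0] = x[0]*h[0] + x[1]*h[1] = 5
  r_xh[1] = x[0]*h[1] + x[1]*h[2] = 1
  r_xh[2] = x[0]*h[2] = -1
r_xh = [3, 5, 1, -1] (for k = -1, ..., 2)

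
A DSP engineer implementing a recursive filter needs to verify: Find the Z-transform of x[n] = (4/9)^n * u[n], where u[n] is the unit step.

The Z-transform of a^n * u[n] is z/(z-a) for |z| > |a|.
Here a = 4/9, so X(z) = z/(z - (4/9)) = 9z/(9z - 4)
ROC: |z| > 4/9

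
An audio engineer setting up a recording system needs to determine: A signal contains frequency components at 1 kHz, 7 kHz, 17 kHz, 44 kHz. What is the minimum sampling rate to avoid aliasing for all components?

The highest frequency component is f_max = 44 kHz.
Nyquist rate = 2 * f_max = 2 * 44 kHz = 88 kHz.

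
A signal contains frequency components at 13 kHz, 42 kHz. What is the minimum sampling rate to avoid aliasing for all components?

The highest frequency component is f_max = 42 kHz.
Nyquist rate = 2 * f_max = 2 * 42 kHz = 84 kHz.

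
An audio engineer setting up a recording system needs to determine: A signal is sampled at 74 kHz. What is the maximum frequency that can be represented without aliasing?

The maximum frequency that can be represented without aliasing
is the Nyquist frequency: f_max = f_s / 2 = 74 kHz / 2 = 37 kHz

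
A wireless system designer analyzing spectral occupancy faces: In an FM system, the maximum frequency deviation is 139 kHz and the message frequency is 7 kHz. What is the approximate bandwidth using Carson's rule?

Carson's rule: BW = 2*(delta_f + f_m)
= 2*(139 + 7) kHz = 292 kHz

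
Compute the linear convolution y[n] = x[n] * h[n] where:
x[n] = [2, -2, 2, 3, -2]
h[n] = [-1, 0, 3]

y[n] = sum_k x[k]*h[n-k]. Output length = len(x) + len(h) - 1 = 5 + 3 - 1 = 7.
y[0] = 2*-1 = -2
y[1] = -2*-1 + 2*0 = 2
y[2] = 2*-1 + -2*0 + 2*3 = 4
y[3] = 3*-1 + 2*0 + -2*3 = -9
y[4] = -2*-1 + 3*0 + 2*3 = 8
y[5] = -2*0 + 3*3 = 9
y[6] = -2*3 = -6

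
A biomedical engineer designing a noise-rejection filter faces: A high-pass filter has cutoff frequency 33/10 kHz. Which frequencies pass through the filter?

A high-pass filter passes all frequencies above the cutoff frequency 33/10 kHz and attenuates lower frequencies.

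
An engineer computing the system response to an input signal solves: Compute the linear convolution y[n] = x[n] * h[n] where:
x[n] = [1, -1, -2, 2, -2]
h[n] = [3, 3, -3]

y[n] = sum_k x[k]*h[n-k]. Output length = len(x) + len(h) - 1 = 5 + 3 - 1 = 7.
y[0] = 1*3 = 3
y[1] = -1*3 + 1*3 = 0
y[2] = -2*3 + -1*3 + 1*-3 = -12
y[3] = 2*3 + -2*3 + -1*-3 = 3
y[4] = -2*3 + 2*3 + -2*-3 = 6
y[5] = -2*3 + 2*-3 = -12
y[6] = -2*-3 = 6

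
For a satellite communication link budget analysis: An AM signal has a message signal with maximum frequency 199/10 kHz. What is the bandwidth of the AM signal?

In AM (double-sideband), the bandwidth is twice the message frequency.
BW = 2 * f_m = 2 * 199/10 kHz = 199/5 kHz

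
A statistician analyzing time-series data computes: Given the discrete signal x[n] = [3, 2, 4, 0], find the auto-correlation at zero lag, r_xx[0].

The auto-correlation at zero lag r_xx[0] equals the signal energy.
r_xx[0] = sum of x[n]^2 = 3^2 + 2^2 + 4^2 + 0^2
= 9 + 4 + 16 + 0 = 29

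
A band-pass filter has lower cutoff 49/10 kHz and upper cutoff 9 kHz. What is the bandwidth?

Bandwidth = f_high - f_low
= 9 kHz - 49/10 kHz = 41/10 kHz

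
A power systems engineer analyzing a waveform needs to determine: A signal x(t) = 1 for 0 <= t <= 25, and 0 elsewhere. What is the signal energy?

Energy = integral of |x(t)|^2 dt over the signal duration
= 1^2 * 25 = 1 * 25 = 25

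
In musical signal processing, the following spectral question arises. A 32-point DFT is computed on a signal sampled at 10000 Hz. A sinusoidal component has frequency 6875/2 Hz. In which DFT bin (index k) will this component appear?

DFT frequency resolution = f_s/N = 10000/32 = 625/2 Hz
Bin index k = f_signal / resolution = 6875/2 / 625/2 = 11
The signal frequency 6875/2 Hz falls in DFT bin k = 11.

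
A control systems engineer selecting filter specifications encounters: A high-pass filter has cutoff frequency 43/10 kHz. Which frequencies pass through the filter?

A high-pass filter passes all frequencies above the cutoff frequency 43/10 kHz and attenuates lower frequencies.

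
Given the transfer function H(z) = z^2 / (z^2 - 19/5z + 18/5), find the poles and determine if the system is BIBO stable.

Poles are roots of the denominator: z^2 - 19/5z + 18/5 = 0.
Quadratic formula: z = [-(-19/5) +/- sqrt((-19/5)^2 - 4*(18/5))] / 2
Discriminant = 361/25 - 72/5 = 1/25; sqrt = 1/5.
z = (19/5 +/- 1/5) / 2 => z = 2 or z = 9/5.
|p1| = 2, |p2| = 9/5.
For BIBO stability, all poles must lie inside the unit circle (|p| < 1).
System is UNSTABLE since at least one |p| >= 1.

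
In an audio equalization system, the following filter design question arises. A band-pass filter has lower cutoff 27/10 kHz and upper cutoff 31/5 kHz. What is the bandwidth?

Bandwidth = f_high - f_low
= 31/5 kHz - 27/10 kHz = 7/2 kHz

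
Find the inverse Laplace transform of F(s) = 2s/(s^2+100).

Standard pair: s/(s^2+w^2) <-> cos(wt)*u(t)
With k=2, w=10: f(t) = 2*cos(10t)*u(t)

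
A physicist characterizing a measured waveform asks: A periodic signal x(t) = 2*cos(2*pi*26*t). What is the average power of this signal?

Average power of A*cos(wt) is A^2/2.
P = 2^2 / 2 = 4/2 = 2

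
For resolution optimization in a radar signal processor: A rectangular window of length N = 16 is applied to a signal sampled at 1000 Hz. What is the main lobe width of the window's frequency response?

For a rectangular window of length N,
the main lobe width in frequency is 2*f_s/N.
= 2*1000/16 = 125 Hz
This determines the minimum frequency separation for resolving two sinusoids.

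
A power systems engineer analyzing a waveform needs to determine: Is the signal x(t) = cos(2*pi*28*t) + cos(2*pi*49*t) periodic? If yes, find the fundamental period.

f1 = 28 Hz, f2 = 49 Hz
Period T1 = 1/28, T2 = 1/49
Ratio T1/T2 = 49/28, which is rational.
The signal is periodic with fundamental period T = 1/GCD(28,49) = 1/7 s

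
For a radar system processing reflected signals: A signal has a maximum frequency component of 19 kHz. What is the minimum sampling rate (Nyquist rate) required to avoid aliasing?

By the Nyquist-Shannon sampling theorem,
the minimum sampling rate (Nyquist rate) must be at least 2 * f_max.
Nyquist rate = 2 * 19 kHz = 38 kHz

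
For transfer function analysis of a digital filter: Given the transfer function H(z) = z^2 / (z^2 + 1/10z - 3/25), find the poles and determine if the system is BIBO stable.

Poles are roots of the denominator: z^2 + 1/10z - 3/25 = 0.
Quadratic formula: z = [-(1/10) +/- sqrt((1/10)^2 - 4*(-3/25))] / 2
Discriminant = 1/100 + 12/25 = 49/100; sqrt = 7/10.
z = (-1/10 +/- 7/10) / 2 => z = 3/10 or z = -2/5.
|p1| = 2/5, |p2| = 3/10.
For BIBO stability, all poles must lie inside the unit circle (|p| < 1).
System is STABLE since both |p| < 1.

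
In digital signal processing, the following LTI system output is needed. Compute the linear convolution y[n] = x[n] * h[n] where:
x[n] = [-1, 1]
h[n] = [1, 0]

y[n] = sum_k x[k]*h[n-k]. Output length = len(x) + len(h) - 1 = 2 + 2 - 1 = 3.
y[0] = -1*1 = -1
y[1] = 1*1 + -1*0 = 1
y[2] = 1*0 = 0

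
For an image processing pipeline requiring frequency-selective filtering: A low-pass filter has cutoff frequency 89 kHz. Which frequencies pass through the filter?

A low-pass filter passes all frequencies below the cutoff frequency 89 kHz and attenuates higher frequencies.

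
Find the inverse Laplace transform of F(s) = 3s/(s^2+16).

Standard pair: s/(s^2+w^2) <-> cos(wt)*u(t)
With k=3, w=4: f(t) = 3*cos(4t)*u(t)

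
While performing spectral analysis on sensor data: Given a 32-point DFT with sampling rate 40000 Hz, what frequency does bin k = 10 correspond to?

The frequency of DFT bin k is: f_k = k * f_s / N
f_10 = 10 * 40000 / 32 = 12500 Hz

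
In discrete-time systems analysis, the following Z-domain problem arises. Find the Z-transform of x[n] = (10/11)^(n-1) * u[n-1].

Time-shifting property: if X(z) = Z{x[n]}, then Z{x[n-d]} = z^(-d) * X(z)
X(z) = z/(z - 10/11) for x[n] = (10/11)^n * u[n]
Z{x[n-1]} = z^(-1) * z/(z - 10/11) = 1/(z - 10/11)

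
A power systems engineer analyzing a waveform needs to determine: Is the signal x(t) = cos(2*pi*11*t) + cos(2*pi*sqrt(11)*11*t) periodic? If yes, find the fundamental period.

f1 = 11 Hz, f2 = 11*sqrt(11) Hz
Ratio f2/f1 = sqrt(11), which is irrational.
Since the frequency ratio is irrational, no common period exists.
The signal is not periodic.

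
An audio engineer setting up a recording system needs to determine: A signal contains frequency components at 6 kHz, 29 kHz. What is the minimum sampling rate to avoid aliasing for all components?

The highest frequency component is f_max = 29 kHz.
Nyquist rate = 2 * f_max = 2 * 29 kHz = 58 kHz.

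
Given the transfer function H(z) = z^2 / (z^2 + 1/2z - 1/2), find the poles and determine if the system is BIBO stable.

Poles are roots of the denominator: z^2 + 1/2z - 1/2 = 0.
Quadratic formula: z = [-(1/2) +/- sqrt((1/2)^2 - 4*(-1/2))] / 2
Discriminant = 1/4 + 2 = 9/4; sqrt = 3/2.
z = (-1/2 +/- 3/2) / 2 => z = 1/2 or z = -1.
|p1| = 1, |p2| = 1/2.
For BIBO stability, all poles must lie inside the unit circle (|p| < 1).
System is UNSTABLE since at least one |p| >= 1.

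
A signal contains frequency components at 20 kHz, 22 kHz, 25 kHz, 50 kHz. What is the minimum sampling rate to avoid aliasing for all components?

The highest frequency component is f_max = 50 kHz.
Nyquist rate = 2 * f_max = 2 * 50 kHz = 100 kHz.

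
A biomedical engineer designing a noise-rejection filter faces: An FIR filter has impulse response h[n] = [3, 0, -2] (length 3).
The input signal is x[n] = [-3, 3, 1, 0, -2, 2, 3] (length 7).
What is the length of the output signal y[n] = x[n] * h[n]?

For linear convolution, the output length is:
len(y) = len(x) + len(h) - 1 = 7 + 3 - 1 = 9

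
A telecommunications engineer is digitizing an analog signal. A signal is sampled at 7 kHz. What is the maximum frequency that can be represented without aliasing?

The maximum frequency that can be represented without aliasing
is the Nyquist frequency: f_max = f_s / 2 = 7 kHz / 2 = 7/2 kHz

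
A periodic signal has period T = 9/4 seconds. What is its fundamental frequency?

The fundamental frequency is the reciprocal of the period.
f = 1/T = 1/(9/4) = 4/9 Hz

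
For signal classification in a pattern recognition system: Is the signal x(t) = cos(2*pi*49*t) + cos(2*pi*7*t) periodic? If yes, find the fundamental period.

f1 = 49 Hz, f2 = 7 Hz
Period T1 = 1/49, T2 = 1/7
Ratio T1/T2 = 7/49, which is rational.
The signal is periodic with fundamental period T = 1/GCD(49,7) = 1/7 s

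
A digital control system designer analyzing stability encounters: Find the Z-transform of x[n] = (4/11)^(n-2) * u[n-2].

Time-shifting property: if X(z) = Z{x[n]}, then Z{x[n-d]} = z^(-d) * X(z)
X(z) = z/(z - 4/11) for x[n] = (4/11)^n * u[n]
Z{x[n-2]} = z^(-2) * z/(z - 4/11) = z^(-1)/(z - 4/11)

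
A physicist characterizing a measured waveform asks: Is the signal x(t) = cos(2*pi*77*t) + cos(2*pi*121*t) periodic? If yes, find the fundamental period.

f1 = 77 Hz, f2 = 121 Hz
Period T1 = 1/77, T2 = 1/121
Ratio T1/T2 = 121/77, which is rational.
The signal is periodic with fundamental period T = 1/GCD(77,121) = 1/11 s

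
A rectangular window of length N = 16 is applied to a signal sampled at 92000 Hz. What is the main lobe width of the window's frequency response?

For a rectangular window of length N,
the main lobe width in frequency is 2*f_s/N.
= 2*92000/16 = 11500 Hz
This determines the minimum frequency separation for resolving two sinusoids.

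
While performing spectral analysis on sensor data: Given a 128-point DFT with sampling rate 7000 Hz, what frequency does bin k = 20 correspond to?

The frequency of DFT bin k is: f_k = k * f_s / N
f_20 = 20 * 7000 / 128 = 4375/4 Hz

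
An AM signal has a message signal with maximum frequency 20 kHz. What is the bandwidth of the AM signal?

In AM (double-sideband), the bandwidth is twice the message frequency.
BW = 2 * f_m = 2 * 20 kHz = 40 kHz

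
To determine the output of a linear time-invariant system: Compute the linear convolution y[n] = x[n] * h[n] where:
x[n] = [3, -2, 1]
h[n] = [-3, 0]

y[n] = sum_k x[k]*h[n-k]. Output length = len(x) + len(h) - 1 = 3 + 2 - 1 = 4.
y[0] = 3*-3 = -9
y[1] = -2*-3 + 3*0 = 6
y[2] = 1*-3 + -2*0 = -3
y[3] = 1*0 = 0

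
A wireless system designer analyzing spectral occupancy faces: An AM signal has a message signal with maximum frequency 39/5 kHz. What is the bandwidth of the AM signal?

In AM (double-sideband), the bandwidth is twice the message frequency.
BW = 2 * f_m = 2 * 39/5 kHz = 78/5 kHz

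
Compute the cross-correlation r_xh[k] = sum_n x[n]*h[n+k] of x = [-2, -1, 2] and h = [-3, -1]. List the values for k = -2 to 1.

Both sequences indexed from 0 and zero outside their support.
Lags with overlap: k = -2 to 1.
  r_xh[-2] = x[2]*h[0] = -6
  r_xh[-1] = x[1]*h[0] + x[2]*h[1] = 1
  r_xh[0] = x[0]*h[0] + x[1]*h[1] = 7
  r_xh[1] = x[0]*h[1] = 2
r_xh = [-6, 1, 7, 2] (for k = -2, ..., 1)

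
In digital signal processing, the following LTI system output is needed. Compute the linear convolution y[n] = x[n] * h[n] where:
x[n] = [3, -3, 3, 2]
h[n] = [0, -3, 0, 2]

y[n] = sum_k x[k]*h[n-k]. Output length = len(x) + len(h) - 1 = 4 + 4 - 1 = 7.
y[0] = 3*0 = 0
y[1] = -3*0 + 3*-3 = -9
y[2] = 3*0 + -3*-3 + 3*0 = 9
y[3] = 2*0 + 3*-3 + -3*0 + 3*2 = -3
y[4] = 2*-3 + 3*0 + -3*2 = -12
y[5] = 2*0 + 3*2 = 6
y[6] = 2*2 = 4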